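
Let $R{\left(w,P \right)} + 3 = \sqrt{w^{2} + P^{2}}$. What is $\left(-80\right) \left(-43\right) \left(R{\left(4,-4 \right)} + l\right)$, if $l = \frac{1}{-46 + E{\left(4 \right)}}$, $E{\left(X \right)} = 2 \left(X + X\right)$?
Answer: $- \frac{31304}{3} + 13760 \sqrt{2} \approx 9024.9$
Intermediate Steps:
$R{\left(w,P \right)} = -3 + \sqrt{P^{2} + w^{2}}$ ($R{\left(w,P \right)} = -3 + \sqrt{w^{2} + P^{2}} = -3 + \sqrt{P^{2} + w^{2}}$)
$E{\left(X \right)} = 4 X$ ($E{\left(X \right)} = 2 \cdot 2 X = 4 X$)
$l = - \frac{1}{30}$ ($l = \frac{1}{-46 + 4 \cdot 4} = \frac{1}{-46 + 16} = \frac{1}{-30} = - \frac{1}{30} \approx -0.033333$)
$\left(-80\right) \left(-43\right) \left(R{\left(4,-4 \right)} + l\right) = \left(-80\right) \left(-43\right) \left(\left(-3 + \sqrt{\left(-4\right)^{2} + 4^{2}}\right) - \frac{1}{30}\right) = 3440 \left(\left(-3 + \sqrt{16 + 16}\right) - \frac{1}{30}\right) = 3440 \left(\left(-3 + \sqrt{32}\right) - \frac{1}{30}\right) = 3440 \left(\left(-3 + 4 \sqrt{2}\right) - \frac{1}{30}\right) = 3440 \left(- \frac{91}{30} + 4 \sqrt{2}\right) = - \frac{31304}{3} + 13760 \sqrt{2}$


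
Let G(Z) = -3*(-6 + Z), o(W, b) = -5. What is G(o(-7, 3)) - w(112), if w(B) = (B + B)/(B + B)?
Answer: 32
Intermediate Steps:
G(Z) = 18 - 3*Z
w(B) = 1 (w(B) = (2*B)/((2*B)) = (2*B)*(1/(2*B)) = 1)
G(o(-7, 3)) - w(112) = (18 - 3*(-5)) - 1*1 = (18 + 15) - 1 = 33 - 1 = 32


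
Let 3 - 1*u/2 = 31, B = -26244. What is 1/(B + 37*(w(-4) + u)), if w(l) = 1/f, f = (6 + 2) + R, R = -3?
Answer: -5/141543 ≈ -3.5325e-5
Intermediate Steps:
u = -56 (u = 6 - 2*31 = 6 - 62 = -56)
f = 5 (f = (6 + 2) - 3 = 8 - 3 = 5)
w(l) = 1/5
1/(B + 37*(w(-4) + u)) = 1/(-26244 + 37*(1/5 - 56)) = 1/(-26244 + 37*(-279/5)) = 1/(-26244 - 10323/5) = 1/(-141543/5) = -5/141543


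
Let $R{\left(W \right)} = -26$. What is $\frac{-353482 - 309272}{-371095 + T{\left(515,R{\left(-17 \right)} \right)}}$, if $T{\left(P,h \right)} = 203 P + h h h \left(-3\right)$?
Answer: $\frac{110459}{35637} \approx 3.0996$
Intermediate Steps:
$T{\left(P,h \right)} = - 3 h^{3} + 203 P$ ($T{\left(P,h \right)} = 203 P + h h^{2} \left(-3\right) = 203 P + h^{3} \left(-3\right) = 203 P - 3 h^{3} = - 3 h^{3} + 203 P$)
$\frac{-353482 - 309272}{-371095 + T{\left(515,R{\left(-17 \right)} \right)}} = \frac{-353482 - 309272}{-371095 + \left(- 3 \left(-26\right)^{3} + 203 \cdot 515\right)} = - \frac{662754}{-371095 + \left(\left(-3\right) \left(-17576\right) + 104545\right)} = - \frac{662754}{-371095 + \left(52728 + 104545\right)} = - \frac{662754}{-371095 + 157273} = - \frac{662754}{-213822} = \left(-662754\right) \left(- \frac{1}{213822}\right) = \frac{110459}{35637}$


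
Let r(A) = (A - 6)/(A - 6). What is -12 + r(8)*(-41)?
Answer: -53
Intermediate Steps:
r(A) = 1 (r(A) = (-6 + A)/(-6 + A) = 1)
-12 + r(8)*(-41) = -12 + 1*(-41) = -12 - 41 = -53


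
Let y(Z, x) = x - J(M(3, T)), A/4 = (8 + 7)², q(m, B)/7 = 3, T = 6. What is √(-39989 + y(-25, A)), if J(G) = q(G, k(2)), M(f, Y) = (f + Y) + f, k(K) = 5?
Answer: I*√39110 ≈ 197.76*I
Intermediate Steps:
M(f, Y) = Y + 2*f (M(f, Y) = (Y + f) + f = Y + 2*f)
q(m, B) = 21 (q(m, B) = 7*3 = 21)
A = 900 (A = 4*(8 + 7)² = 4*15² = 4*225 = 900)
J(G) = 21
y(Z, x) = -21 + x (y(Z, x) = x - 1*21 = x - 21 = -21 + x)
√(-39989 + y(-25, A)) = √(-39989 + (-21 + 900)) = √(-39989 + 879) = √(-39110) = I*√39110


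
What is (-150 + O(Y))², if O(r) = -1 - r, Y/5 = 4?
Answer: 29241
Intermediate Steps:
Y = 20 (Y = 5*4 = 20)
(-150 + O(Y))² = (-150 + (-1 - 1*20))² = (-150 + (-1 - 20))² = (-150 - 21)² = (-171)² = 29241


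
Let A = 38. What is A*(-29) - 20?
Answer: -1122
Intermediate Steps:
A*(-29) - 20 = 38*(-29) - 20 = -1102 - 20 = -1122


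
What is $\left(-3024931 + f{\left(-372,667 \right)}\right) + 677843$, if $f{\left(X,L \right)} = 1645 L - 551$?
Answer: $-1250424$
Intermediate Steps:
$f{\left(X,L \right)} = -551 + 1645 L$
$\left(-3024931 + f{\left(-372,667 \right)}\right) + 677843 = \left(-3024931 + \left(-551 + 1645 \cdot 667\right)\right) + 677843 = \left(-3024931 + \left(-551 + 1097215\right)\right) + 677843 = \left(-3024931 + 1096664\right) + 677843 = -1928267 + 677843 = -1250424$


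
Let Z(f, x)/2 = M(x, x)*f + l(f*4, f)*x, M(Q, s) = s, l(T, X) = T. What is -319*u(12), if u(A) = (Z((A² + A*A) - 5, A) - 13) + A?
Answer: -10832921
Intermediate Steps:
Z(f, x) = 10*f*x (Z(f, x) = 2*(x*f + (f*4)*x) = 2*(f*x + (4*f)*x) = 2*(f*x + 4*f*x) = 2*(5*f*x) = 10*f*x)
u(A) = -13 + A + 10*A*(-5 + 2*A²) (u(A) = (10*((A² + A*A) - 5)*A - 13) + A = (10*((A² + A²) - 5)*A - 13) + A = (10*(2*A² - 5)*A - 13) + A = (10*(-5 + 2*A²)*A - 13) + A = (10*A*(-5 + 2*A²) - 13) + A = (-13 + 10*A*(-5 + 2*A²)) + A = -13 + A + 10*A*(-5 + 2*A²))
-319*u(12) = -319*(-13 - 49*12 + 20*12³) = -319*(-13 - 588 + 20*1728) = -319*(-13 - 588 + 34560) = -319*33959 = -10832921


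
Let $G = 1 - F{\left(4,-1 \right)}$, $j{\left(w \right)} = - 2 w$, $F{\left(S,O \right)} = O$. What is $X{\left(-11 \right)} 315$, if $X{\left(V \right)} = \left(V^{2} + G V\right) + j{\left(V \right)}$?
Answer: $38115$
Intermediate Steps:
$G = 2$ ($G = 1 - -1 = 1 + 1 = 2$)
$X{\left(V \right)} = V^{2}$ ($X{\left(V \right)} = \left(V^{2} + 2 V\right) - 2 V = V^{2}$)
$X{\left(-11 \right)} 315 = \left(-11\right)^{2} \cdot 315 = 121 \cdot 315 = 38115$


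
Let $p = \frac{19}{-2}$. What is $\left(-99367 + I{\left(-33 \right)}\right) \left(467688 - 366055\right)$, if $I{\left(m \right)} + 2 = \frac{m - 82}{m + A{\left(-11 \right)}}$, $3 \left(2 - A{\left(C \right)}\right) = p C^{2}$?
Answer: $- \frac{21339615442971}{2113} \approx -1.0099 \cdot 10^{10}$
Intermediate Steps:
$p = - \frac{19}{2}$ ($p = 19 \left(- \frac{1}{2}\right) = - \frac{19}{2} \approx -9.5$)
$A{\left(C \right)} = 2 + \frac{19 C^{2}}{6}$ ($A{\left(C \right)} = 2 - \frac{\left(- \frac{19}{2}\right) C^{2}}{3} = 2 + \frac{19 C^{2}}{6}$)
$I{\left(m \right)} = -2 + \frac{-82 + m}{\frac{2311}{6} + m}$ ($I{\left(m \right)} = -2 + \frac{m - 82}{m + \left(2 + \frac{19 \left(-11\right)^{2}}{6}\right)} = -2 + \frac{-82 + m}{m + \left(2 + \frac{19}{6} \cdot 121\right)} = -2 + \frac{-82 + m}{m + \left(2 + \frac{2299}{6}\right)} = -2 + \frac{-82 + m}{m + \frac{2311}{6}} = -2 + \frac{-82 + m}{\frac{2311}{6} + m}$)
$\left(-99367 + I{\left(-33 \right)}\right) \left(467688 - 366055\right) = \left(-99367 + \frac{2 \left(-2557 - -99\right)}{2311 + 6 \left(-33\right)}\right) \left(467688 - 366055\right) = \left(-99367 + \frac{2 \left(-2557 + 99\right)}{2311 - 198}\right) 101633 = \left(-99367 + 2 \cdot \frac{1}{2113} \left(-2458\right)\right) 101633 = \left(-99367 - \frac{4916}{2113}\right) 101633 = \left(- \frac{209967387}{2113}\right) 101633 = - \frac{21339615442971}{2113}$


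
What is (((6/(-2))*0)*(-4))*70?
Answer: 0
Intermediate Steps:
(((6/(-2))*0)*(-4))*70 = (((6*(-1/2))*0)*(-4))*70 = (-3*0*(-4))*70 = (0*(-4))*70 = 0*70 = 0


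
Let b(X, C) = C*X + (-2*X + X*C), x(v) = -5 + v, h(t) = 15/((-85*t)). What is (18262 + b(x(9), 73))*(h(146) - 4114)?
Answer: -96176947469/1241 ≈ -7.7500e+7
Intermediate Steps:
h(t) = -3/(17*t) (h(t) = 15*(-1/(85*t)) = -3/(17*t))
b(X, C) = -2*X + 2*C*X (b(X, C) = C*X + (-2*X + C*X) = -2*X + 2*C*X)
(18262 + b(x(9), 73))*(h(146) - 4114) = (18262 + 2*(-5 + 9)*(-1 + 73))*(-3/17/146 - 4114) = (18262 + 2*4*72)*(-3/17*1/146 - 4114) = (18262 + 576)*(-3/2482 - 4114) = 18838*(-10210951/2482) = -96176947469/1241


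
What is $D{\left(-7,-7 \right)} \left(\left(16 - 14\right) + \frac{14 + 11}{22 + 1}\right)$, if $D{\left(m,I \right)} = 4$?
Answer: $\frac{284}{23} \approx 12.348$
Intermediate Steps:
$D{\left(-7,-7 \right)} \left(\left(16 - 14\right) + \frac{14 + 11}{22 + 1}\right) = 4 \left(\left(16 - 14\right) + \frac{14 + 11}{22 + 1}\right) = 4 \left(\left(16 - 14\right) + \frac{25}{23}\right) = 4 \left(2 + 25 \cdot \frac{1}{23}\right) = 4 \left(2 + \frac{25}{23}\right) = 4 \cdot \frac{71}{23} = \frac{284}{23}$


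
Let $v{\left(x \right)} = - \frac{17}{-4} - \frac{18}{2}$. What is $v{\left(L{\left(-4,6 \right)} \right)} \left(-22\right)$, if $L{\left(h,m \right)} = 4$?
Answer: $\frac{209}{2} \approx 104.5$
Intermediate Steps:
$v{\left(x \right)} = - \frac{19}{4}$ ($v{\left(x \right)} = \left(-17\right) \left(- \frac{1}{4}\right) - 9 = \frac{17}{4} - 9 = - \frac{19}{4}$)
$v{\left(L{\left(-4,6 \right)} \right)} \left(-22\right) = \left(- \frac{19}{4}\right) \left(-22\right) = \frac{209}{2}$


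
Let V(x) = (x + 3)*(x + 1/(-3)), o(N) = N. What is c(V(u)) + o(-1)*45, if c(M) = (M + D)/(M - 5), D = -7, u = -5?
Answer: -754/17 ≈ -44.353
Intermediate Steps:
V(x) = (3 + x)*(-⅓ + x) (V(x) = (3 + x)*(x - ⅓) = (3 + x)*(-⅓ + x))
c(M) = (-7 + M)/(-5 + M) (c(M) = (M - 7)/(M - 5) = (-7 + M)/(-5 + M))
c(V(u)) + o(-1)*45 = (-7 + (-1 + (-5)² + (8/3)*(-5)))/(-5 + (-1 + (-5)² + (8/3)*(-5))) - 1*45 = (-7 + (-1 + 25 - 40/3))/(-5 + (-1 + 25 - 40/3)) - 45 = (-7 + 32/3)/(-5 + 32/3) - 45 = (11/3)/(17/3) - 45 = (3/17)*(11/3) - 45 = 11/17 - 45 = -754/17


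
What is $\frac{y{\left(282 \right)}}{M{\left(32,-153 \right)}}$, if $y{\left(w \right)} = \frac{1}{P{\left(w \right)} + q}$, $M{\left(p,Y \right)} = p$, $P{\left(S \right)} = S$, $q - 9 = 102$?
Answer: $\frac{1}{12576} \approx 7.9517 \cdot 10^{-5}$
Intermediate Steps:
$q = 111$ ($q = 9 + 102 = 111$)
$y{\left(w \right)} = \frac{1}{111 + w}$ ($y{\left(w \right)} = \frac{1}{w + 111} = \frac{1}{111 + w}$)
$\frac{y{\left(282 \right)}}{M{\left(32,-153 \right)}} = \frac{1}{\left(111 + 282\right) 32} = \frac{1}{393} \cdot \frac{1}{32} = \frac{1}{12576}$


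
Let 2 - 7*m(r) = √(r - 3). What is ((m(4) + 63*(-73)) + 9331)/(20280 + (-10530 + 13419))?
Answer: 33125/162183 ≈ 0.20424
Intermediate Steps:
m(r) = 2/7 - √(-3 + r)/7 (m(r) = 2/7 - √(r - 3)/7 = 2/7 - √(-3 + r)/7)
((m(4) + 63*(-73)) + 9331)/(20280 + (-10530 + 13419)) = (((2/7 - √(-3 + 4)/7) + 63*(-73)) + 9331)/(20280 + (-10530 + 13419)) = (((2/7 - √1/7) - 4599) + 9331)/(20280 + 2889) = (((2/7 - ⅐*1) - 4599) + 9331)/23169 = (((2/7 - ⅐) - 4599) + 9331)*(1/23169) = ((⅐ - 4599) + 9331)*(1/23169) = (-32192/7 + 9331)*(1/23169) = (33125/7)*(1/23169) = 33125/162183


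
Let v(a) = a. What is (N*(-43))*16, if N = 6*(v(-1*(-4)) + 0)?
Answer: -16512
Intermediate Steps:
N = 24 (N = 6*(-1*(-4) + 0) = 6*(4 + 0) = 6*4 = 24)
(N*(-43))*16 = (24*(-43))*16 = -1032*16 = -16512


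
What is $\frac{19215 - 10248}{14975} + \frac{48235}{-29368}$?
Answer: $- \frac{458976269}{439785800} \approx -1.0436$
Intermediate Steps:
$\frac{19215 - 10248}{14975} + \frac{48235}{-29368} = 8967 \cdot \frac{1}{14975} + 48235 \left(- \frac{1}{29368}\right) = \frac{8967}{14975} - \frac{48235}{29368} = - \frac{458976269}{439785800}$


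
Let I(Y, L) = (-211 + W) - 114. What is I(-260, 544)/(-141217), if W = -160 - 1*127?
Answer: 612/141217 ≈ 0.0043338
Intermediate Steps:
W = -287 (W = -160 - 127 = -287)
I(Y, L) = -612 (I(Y, L) = (-211 - 287) - 114 = -498 - 114 = -612)
I(-260, 544)/(-141217) = -612/(-141217) = -612*(-1/141217) = 612/141217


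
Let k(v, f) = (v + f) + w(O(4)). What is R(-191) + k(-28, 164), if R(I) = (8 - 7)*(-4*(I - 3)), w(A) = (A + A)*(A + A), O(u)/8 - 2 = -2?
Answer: 912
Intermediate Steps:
O(u) = 0 (O(u) = 16 + 8*(-2) = 16 - 16 = 0)
w(A) = 4*A**2 (w(A) = (2*A)*(2*A) = 4*A**2)
k(v, f) = f + v (k(v, f) = (v + f) + 4*0**2 = (f + v) + 4*0 = (f + v) + 0 = f + v)
R(I) = 12 - 4*I (R(I) = 1*(-4*(-3 + I)) = 1*(12 - 4*I) = 12 - 4*I)
R(-191) + k(-28, 164) = (12 - 4*(-191)) + (164 - 28) = (12 + 764) + 136 = 776 + 136 = 912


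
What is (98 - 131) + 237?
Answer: 204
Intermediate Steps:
(98 - 131) + 237 = -33 + 237 = 204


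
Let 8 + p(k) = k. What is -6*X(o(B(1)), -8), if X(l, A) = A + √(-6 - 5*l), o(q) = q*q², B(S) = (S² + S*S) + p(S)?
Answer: 48 - 6*√619 ≈ -101.28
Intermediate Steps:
p(k) = -8 + k
B(S) = -8 + S + 2*S² (B(S) = (S² + S*S) + (-8 + S) = (S² + S²) + (-8 + S) = 2*S² + (-8 + S) = -8 + S + 2*S²)
o(q) = q³
-6*X(o(B(1)), -8) = -6*(-8 + √(-6 - 5*(-8 + 1 + 2*1²)³)) = -6*(-8 + √(-6 - 5*(-8 + 1 + 2*1)³)) = -6*(-8 + √(-6 - 5*(-8 + 1 + 2)³)) = -6*(-8 + √(-6 - 5*(-5)³)) = -6*(-8 + √(-6 - 5*(-125))) = -6*(-8 + √(-6 + 625)) = -6*(-8 + √619) = 48 - 6*√619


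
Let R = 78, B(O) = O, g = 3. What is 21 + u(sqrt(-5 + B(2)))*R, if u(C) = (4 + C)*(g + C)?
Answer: 723 + 546*I*sqrt(3) ≈ 723.0 + 945.7*I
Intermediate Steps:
u(C) = (3 + C)*(4 + C) (u(C) = (4 + C)*(3 + C) = (3 + C)*(4 + C))
21 + u(sqrt(-5 + B(2)))*R = 21 + (12 + (sqrt(-5 + 2))**2 + 7*sqrt(-5 + 2))*78 = 21 + (12 + (sqrt(-3))**2 + 7*sqrt(-3))*78 = 21 + (12 + (I*sqrt(3))**2 + 7*(I*sqrt(3)))*78 = 21 + (12 - 3 + 7*I*sqrt(3))*78 = 21 + (9 + 7*I*sqrt(3))*78 = 21 + (702 + 546*I*sqrt(3)) = 723 + 546*I*sqrt(3)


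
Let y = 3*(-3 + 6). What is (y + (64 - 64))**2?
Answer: 81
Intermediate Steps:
y = 9 (y = 3*3 = 9)
(y + (64 - 64))**2 = (9 + (64 - 64))**2 = (9 + 0)**2 = 9**2 = 81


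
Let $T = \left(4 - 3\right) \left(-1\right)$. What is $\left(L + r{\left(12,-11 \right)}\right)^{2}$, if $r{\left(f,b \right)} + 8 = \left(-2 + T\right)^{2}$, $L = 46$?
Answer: $2209$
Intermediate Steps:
$T = -1$ ($T = 1 \left(-1\right) = -1$)
$r{\left(f,b \right)} = 1$ ($r{\left(f,b \right)} = -8 + \left(-2 - 1\right)^{2} = -8 + \left(-3\right)^{2} = -8 + 9 = 1$)
$\left(L + r{\left(12,-11 \right)}\right)^{2} = \left(46 + 1\right)^{2} = 47^{2} = 2209$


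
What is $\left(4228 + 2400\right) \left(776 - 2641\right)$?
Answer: $-12361220$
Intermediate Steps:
$\left(4228 + 2400\right) \left(776 - 2641\right) = 6628 \left(-1865\right) = -12361220$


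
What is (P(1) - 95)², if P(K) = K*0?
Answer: 9025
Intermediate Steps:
P(K) = 0
(P(1) - 95)² = (0 - 95)² = (-95)² = 9025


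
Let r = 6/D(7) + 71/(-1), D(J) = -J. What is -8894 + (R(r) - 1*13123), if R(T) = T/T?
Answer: -22016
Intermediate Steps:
r = -503/7 (r = 6/((-1*7)) + 71/(-1) = 6/(-7) + 71*(-1) = 6*(-⅐) - 71 = -6/7 - 71 = -503/7 ≈ -71.857)
R(T) = 1
-8894 + (R(r) - 1*13123) = -8894 + (1 - 1*13123) = -8894 + (1 - 13123) = -8894 - 13122 = -22016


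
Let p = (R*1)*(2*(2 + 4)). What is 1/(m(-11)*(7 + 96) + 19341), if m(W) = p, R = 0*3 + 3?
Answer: 1/23049 ≈ 4.3386e-5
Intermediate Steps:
R = 3 (R = 0 + 3 = 3)
p = 36 (p = (3*1)*(2*(2 + 4)) = 3*(2*6) = 3*12 = 36)
m(W) = 36
1/(m(-11)*(7 + 96) + 19341) = 1/(36*(7 + 96) + 19341) = 1/(36*103 + 19341) = 1/(3708 + 19341) = 1/23049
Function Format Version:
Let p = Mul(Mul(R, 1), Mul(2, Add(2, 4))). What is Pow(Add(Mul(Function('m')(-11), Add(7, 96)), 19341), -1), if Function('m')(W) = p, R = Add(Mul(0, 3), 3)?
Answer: Rational(1, 23049) ≈ 4.3386e-5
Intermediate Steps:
R = 3 (R = Add(0, 3) = 3)
p = 36 (p = Mul(Mul(3, 1), Mul(2, Add(2, 4))) = Mul(3, Mul(2, 6)) = Mul(3, 12) = 36)
Function('m')(W) = 36
Pow(Add(Mul(Function('m')(-11), Add(7, 96)), 19341), -1) = Pow(Add(Mul(36, Add(7, 96)), 19341), -1) = Pow(Add(Mul(36, 103), 19341), -1) = Pow(Add(3708, 19341), -1) = Pow(23049, -1) = Rational(1, 23049)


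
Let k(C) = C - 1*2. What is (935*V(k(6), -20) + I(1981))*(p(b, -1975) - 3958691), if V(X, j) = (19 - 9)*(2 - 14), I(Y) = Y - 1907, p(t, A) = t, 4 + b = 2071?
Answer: 443640422624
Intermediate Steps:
b = 2067 (b = -4 + 2071 = 2067)
I(Y) = -1907 + Y
k(C) = -2 + C (k(C) = C - 2 = -2 + C)
V(X, j) = -120 (V(X, j) = 10*(-12) = -120)
(935*V(k(6), -20) + I(1981))*(p(b, -1975) - 3958691) = (935*(-120) + (-1907 + 1981))*(2067 - 3958691) = (-112200 + 74)*(-3956624) = -112126*(-3956624) = 443640422624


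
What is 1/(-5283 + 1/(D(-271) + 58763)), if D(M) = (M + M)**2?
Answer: -352527/1862400140 ≈ -0.00018929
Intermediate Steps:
D(M) = 4*M**2 (D(M) = (2*M)**2 = 4*M**2)
1/(-5283 + 1/(D(-271) + 58763)) = 1/(-5283 + 1/(4*(-271)**2 + 58763)) = 1/(-5283 + 1/(4*73441 + 58763)) = 1/(-5283 + 1/(293764 + 58763)) = 1/(-5283 + 1/352527) = 1/(-1862400140/352527) = -352527/1862400140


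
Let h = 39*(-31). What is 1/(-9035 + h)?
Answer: -1/10244 ≈ -9.7618e-5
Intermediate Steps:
h = -1209
1/(-9035 + h) = 1/(-9035 - 1209) = 1/(-10244) = -1/10244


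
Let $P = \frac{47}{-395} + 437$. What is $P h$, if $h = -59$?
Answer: $- \frac{10181512}{395} \approx -25776.0$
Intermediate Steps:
$P = \frac{172568}{395}$ ($P = 47 \left(- \frac{1}{395}\right) + 437 = - \frac{47}{395} + 437 = \frac{172568}{395} \approx 436.88$)
$P h = \frac{172568}{395} \left(-59\right) = - \frac{10181512}{395}$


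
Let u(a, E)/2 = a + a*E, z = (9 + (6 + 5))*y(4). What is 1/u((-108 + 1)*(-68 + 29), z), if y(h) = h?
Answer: 1/676026 ≈ 1.4792e-6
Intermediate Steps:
z = 80 (z = (9 + (6 + 5))*4 = (9 + 11)*4 = 20*4 = 80)
u(a, E) = 2*a + 2*E*a (u(a, E) = 2*(a + a*E) = 2*(a + E*a) = 2*a + 2*E*a)
1/u((-108 + 1)*(-68 + 29), z) = 1/(2*((-108 + 1)*(-68 + 29))*(1 + 80)) = 1/(2*(-107*(-39))*81) = 1/(2*4173*81) = 1/676026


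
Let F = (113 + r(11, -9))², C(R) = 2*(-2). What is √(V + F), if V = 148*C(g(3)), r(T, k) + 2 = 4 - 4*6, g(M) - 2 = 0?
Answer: √7689 ≈ 87.687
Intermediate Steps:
g(M) = 2 (g(M) = 2 + 0 = 2)
r(T, k) = -22 (r(T, k) = -2 + (4 - 4*6) = -2 + (4 - 24) = -2 - 20 = -22)
C(R) = -4
V = -592 (V = 148*(-4) = -592)
F = 8281 (F = (113 - 22)² = 91² = 8281)
√(V + F) = √(-592 + 8281) = √7689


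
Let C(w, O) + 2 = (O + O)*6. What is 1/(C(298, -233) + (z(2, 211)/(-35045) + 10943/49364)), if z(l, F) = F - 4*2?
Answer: -40231660/112559499179 ≈ -0.00035743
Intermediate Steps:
C(w, O) = -2 + 12*O (C(w, O) = -2 + (O + O)*6 = -2 + (2*O)*6 = -2 + 12*O)
z(l, F) = -8 + F (z(l, F) = F - 8 = -8 + F)
1/(C(298, -233) + (z(2, 211)/(-35045) + 10943/49364)) = 1/((-2 + 12*(-233)) + ((-8 + 211)/(-35045) + 10943/49364)) = 1/((-2 - 2796) + (203*(-1/35045) + 10943*(1/49364))) = 1/(-2798 + (-203/35045 + 10943/49364)) = 1/(-2798 + 8685501/40231660) = 1/(-112559499179/40231660) = -40231660/112559499179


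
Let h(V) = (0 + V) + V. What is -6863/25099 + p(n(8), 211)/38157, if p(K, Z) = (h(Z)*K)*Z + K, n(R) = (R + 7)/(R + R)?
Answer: 9777803333/5107746896 ≈ 1.9143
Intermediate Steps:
h(V) = 2*V (h(V) = V + V = 2*V)
n(R) = (7 + R)/(2*R) (n(R) = (7 + R)/((2*R)) = (7 + R)*(1/(2*R)) = (7 + R)/(2*R))
p(K, Z) = K + 2*K*Z**2 (p(K, Z) = ((2*Z)*K)*Z + K = (2*K*Z)*Z + K = 2*K*Z**2 + K = K + 2*K*Z**2)
-6863/25099 + p(n(8), 211)/38157 = -6863/25099 + (((1/2)*(7 + 8)/8)*(1 + 2*211**2))/38157 = -6863*1/25099 + (((1/2)*(1/8)*15)*(1 + 2*44521))*(1/38157) = -6863/25099 + (15*(1 + 89042)/16)*(1/38157) = -6863/25099 + ((15/16)*89043)*(1/38157) = -6863/25099 + (1335645/16)*(1/38157) = -6863/25099 + 445215/203504 = 9777803333/5107746896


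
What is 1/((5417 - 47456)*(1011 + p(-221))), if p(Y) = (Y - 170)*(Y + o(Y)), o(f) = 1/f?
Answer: -13/47777701851 ≈ -2.7209e-10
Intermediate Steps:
p(Y) = (-170 + Y)*(Y + 1/Y) (p(Y) = (Y - 170)*(Y + 1/Y) = (-170 + Y)*(Y + 1/Y))
1/((5417 - 47456)*(1011 + p(-221))) = 1/((5417 - 47456)*(1011 + (1 + (-221)² - 170*(-221) - 170/(-221)))) = 1/(-42039*(1011 + (1 + 48841 + 37570 - 170*(-1/221)))) = 1/(-42039*(1011 + (1 + 48841 + 37570 + 10/13))) = 1/(-42039*(1011 + 1123366/13)) = 1/(-42039*1136509/13) = 1/(-47777701851/13) = -13/47777701851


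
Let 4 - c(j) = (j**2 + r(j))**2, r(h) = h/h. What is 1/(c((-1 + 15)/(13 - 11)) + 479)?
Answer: -1/2017 ≈ -0.00049579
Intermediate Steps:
r(h) = 1
c(j) = 4 - (1 + j**2)**2 (c(j) = 4 - (j**2 + 1)**2 = 4 - (1 + j**2)**2)
1/(c((-1 + 15)/(13 - 11)) + 479) = 1/((4 - (1 + ((-1 + 15)/(13 - 11))**2)**2) + 479) = 1/((4 - (1 + (14/2)**2)**2) + 479) = 1/((4 - (1 + (14*(1/2))**2)**2) + 479) = 1/((4 - (1 + 7**2)**2) + 479) = 1/((4 - (1 + 49)**2) + 479) = 1/((4 - 1*50**2) + 479) = 1/((4 - 1*2500) + 479) = 1/((4 - 2500) + 479) = 1/(-2496 + 479) = 1/(-2017) = -1/2017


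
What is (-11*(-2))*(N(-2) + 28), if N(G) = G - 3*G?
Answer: 704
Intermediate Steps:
N(G) = -2*G
(-11*(-2))*(N(-2) + 28) = (-11*(-2))*(-2*(-2) + 28) = 22*(4 + 28) = 22*32 = 704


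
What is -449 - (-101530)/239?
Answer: -5781/239 ≈ -24.188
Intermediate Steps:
-449 - (-101530)/239 = -449 - 286*(-355/239) = -449 + 101530/239 = -5781/239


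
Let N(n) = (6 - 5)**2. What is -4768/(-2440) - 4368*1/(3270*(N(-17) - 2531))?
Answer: 82201664/42054925 ≈ 1.9546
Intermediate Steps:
N(n) = 1 (N(n) = 1**2 = 1)
-4768/(-2440) - 4368*1/(3270*(N(-17) - 2531)) = -4768/(-2440) - 4368*1/(3270*(1 - 2531)) = -4768*(-1/2440) - 4368/(3270/(1/(-2530))) = 596/305 - 4368/(3270/(-1/2530)) = 596/305 - 4368/(3270*(-2530)) = 596/305 - 4368/(-8273100) = 596/305 - 4368*(-1/8273100) = 596/305 + 364/689425 = 82201664/42054925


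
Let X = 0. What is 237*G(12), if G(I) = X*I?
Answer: 0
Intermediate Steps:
G(I) = 0 (G(I) = 0*I = 0)
237*G(12) = 237*0 = 0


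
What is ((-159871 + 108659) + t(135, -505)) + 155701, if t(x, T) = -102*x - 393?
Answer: 90326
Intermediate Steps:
t(x, T) = -393 - 102*x
((-159871 + 108659) + t(135, -505)) + 155701 = ((-159871 + 108659) + (-393 - 102*135)) + 155701 = (-51212 + (-393 - 13770)) + 155701 = (-51212 - 14163) + 155701 = -65375 + 155701 = 90326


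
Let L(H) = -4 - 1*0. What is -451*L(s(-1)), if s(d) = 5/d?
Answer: 1804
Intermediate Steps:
L(H) = -4 (L(H) = -4 + 0 = -4)
-451*L(s(-1)) = -451*(-4) = 1804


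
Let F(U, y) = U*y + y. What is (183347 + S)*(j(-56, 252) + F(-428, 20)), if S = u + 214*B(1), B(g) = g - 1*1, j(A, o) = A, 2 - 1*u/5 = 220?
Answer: -1566681172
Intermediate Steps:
u = -1090 (u = 10 - 5*220 = 10 - 1100 = -1090)
F(U, y) = y + U*y
B(g) = -1 + g (B(g) = g - 1 = -1 + g)
S = -1090 (S = -1090 + 214*(-1 + 1) = -1090 + 214*0 = -1090 + 0 = -1090)
(183347 + S)*(j(-56, 252) + F(-428, 20)) = (183347 - 1090)*(-56 + 20*(1 - 428)) = 182257*(-56 + 20*(-427)) = 182257*(-56 - 8540) = 182257*(-8596) = -1566681172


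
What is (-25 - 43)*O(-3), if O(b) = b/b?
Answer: -68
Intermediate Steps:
O(b) = 1
(-25 - 43)*O(-3) = (-25 - 43)*1 = -68*1 = -68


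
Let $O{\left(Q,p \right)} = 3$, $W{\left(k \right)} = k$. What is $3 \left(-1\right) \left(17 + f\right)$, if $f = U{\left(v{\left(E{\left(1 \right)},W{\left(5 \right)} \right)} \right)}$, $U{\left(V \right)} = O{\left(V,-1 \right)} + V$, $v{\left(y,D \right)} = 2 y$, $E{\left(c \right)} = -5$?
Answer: $-30$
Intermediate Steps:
$U{\left(V \right)} = 3 + V$
$f = -7$ ($f = 3 + 2 \left(-5\right) = 3 - 10 = -7$)
$3 \left(-1\right) \left(17 + f\right) = 3 \left(-1\right) \left(17 - 7\right) = \left(-3\right) 10 = -30$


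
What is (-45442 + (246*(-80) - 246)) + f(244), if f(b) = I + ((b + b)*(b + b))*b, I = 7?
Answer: 58041775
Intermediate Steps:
f(b) = 7 + 4*b**3 (f(b) = 7 + ((b + b)*(b + b))*b = 7 + ((2*b)*(2*b))*b = 7 + (4*b**2)*b = 7 + 4*b**3)
(-45442 + (246*(-80) - 246)) + f(244) = (-45442 + (246*(-80) - 246)) + (7 + 4*244**3) = (-45442 + (-19680 - 246)) + (7 + 4*14526784) = (-45442 - 19926) + (7 + 58107136) = -65368 + 58107143 = 58041775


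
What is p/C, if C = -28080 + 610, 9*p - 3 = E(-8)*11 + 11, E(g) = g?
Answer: 37/123615 ≈ 0.00029932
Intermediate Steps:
p = -74/9 (p = ⅓ + (-8*11 + 11)/9 = ⅓ + (-88 + 11)/9 = ⅓ + (⅑)*(-77) = ⅓ - 77/9 = -74/9 ≈ -8.2222)
C = -27470
p/C = -74/9/(-27470) = -74/9*(-1/27470) = 37/123615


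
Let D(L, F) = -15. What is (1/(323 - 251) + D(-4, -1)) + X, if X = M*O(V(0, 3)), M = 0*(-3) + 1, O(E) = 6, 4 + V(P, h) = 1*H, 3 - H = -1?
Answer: -647/72 ≈ -8.9861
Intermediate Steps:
H = 4 (H = 3 - 1*(-1) = 3 + 1 = 4)
V(P, h) = 0 (V(P, h) = -4 + 1*4 = -4 + 4 = 0)
M = 1 (M = 0 + 1 = 1)
X = 6 (X = 1*6 = 6)
(1/(323 - 251) + D(-4, -1)) + X = (1/(323 - 251) - 15) + 6 = (1/72 - 15) + 6 = -1079/72 + 6 = -647/72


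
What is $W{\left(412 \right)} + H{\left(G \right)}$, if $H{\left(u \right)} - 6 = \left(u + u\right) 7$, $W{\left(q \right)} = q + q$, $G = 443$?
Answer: $7032$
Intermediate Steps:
$W{\left(q \right)} = 2 q$
$H{\left(u \right)} = 6 + 14 u$ ($H{\left(u \right)} = 6 + \left(u + u\right) 7 = 6 + 2 u 7 = 6 + 14 u$)
$W{\left(412 \right)} + H{\left(G \right)} = 2 \cdot 412 + \left(6 + 14 \cdot 443\right) = 824 + \left(6 + 6202\right) = 824 + 6208 = 7032$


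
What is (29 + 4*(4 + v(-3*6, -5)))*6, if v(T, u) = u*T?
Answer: 2430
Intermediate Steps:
v(T, u) = T*u
(29 + 4*(4 + v(-3*6, -5)))*6 = (29 + 4*(4 - 3*6*(-5)))*6 = (29 + 4*(4 - 18*(-5)))*6 = (29 + 4*(4 + 90))*6 = (29 + 4*94)*6 = (29 + 376)*6 = 405*6 = 2430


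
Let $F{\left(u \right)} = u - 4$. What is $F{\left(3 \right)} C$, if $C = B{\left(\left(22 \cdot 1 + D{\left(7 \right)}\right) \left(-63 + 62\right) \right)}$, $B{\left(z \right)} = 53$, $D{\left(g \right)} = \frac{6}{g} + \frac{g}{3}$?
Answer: $-53$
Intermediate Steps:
$F{\left(u \right)} = -4 + u$
$D{\left(g \right)} = \frac{6}{g} + \frac{g}{3}$ ($D{\left(g \right)} = \frac{6}{g} + g \frac{1}{3} = \frac{6}{g} + \frac{g}{3}$)
$C = 53$
$F{\left(3 \right)} C = \left(-4 + 3\right) 53 = \left(-1\right) 53 = -53$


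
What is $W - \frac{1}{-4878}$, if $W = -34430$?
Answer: $- \frac{167949539}{4878} \approx -34430.0$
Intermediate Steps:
$W - \frac{1}{-4878} = -34430 - \frac{1}{-4878} = -34430 - - \frac{1}{4878} = -34430 + \frac{1}{4878} = - \frac{167949539}{4878}$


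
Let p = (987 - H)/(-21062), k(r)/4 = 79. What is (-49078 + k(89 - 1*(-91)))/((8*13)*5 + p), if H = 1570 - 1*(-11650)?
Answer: -1027025244/10964473 ≈ -93.668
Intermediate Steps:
k(r) = 316 (k(r) = 4*79 = 316)
H = 13220 (H = 1570 + 11650 = 13220)
p = 12233/21062 (p = (987 - 1*13220)/(-21062) = (987 - 13220)*(-1/21062) = -12233*(-1/21062) = 12233/21062 ≈ 0.58081)
(-49078 + k(89 - 1*(-91)))/((8*13)*5 + p) = (-49078 + 316)/((8*13)*5 + 12233/21062) = -48762/(104*5 + 12233/21062) = -48762/(520 + 12233/21062) = -48762/10964473/21062 = -48762*21062/10964473 = -1027025244/10964473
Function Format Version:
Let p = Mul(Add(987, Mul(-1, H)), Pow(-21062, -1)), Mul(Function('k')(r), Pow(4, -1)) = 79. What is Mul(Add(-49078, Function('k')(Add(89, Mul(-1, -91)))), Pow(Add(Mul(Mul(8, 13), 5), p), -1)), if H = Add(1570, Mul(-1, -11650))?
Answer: Rational(-1027025244, 10964473) ≈ -93.668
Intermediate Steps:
Function('k')(r) = 316 (Function('k')(r) = Mul(4, 79) = 316)
H = 13220 (H = Add(1570, 11650) = 13220)
p = Rational(12233, 21062) (p = Mul(Add(987, Mul(-1, 13220)), Pow(-21062, -1)) = Mul(Add(987, -13220), Rational(-1, 21062)) = Mul(-12233, Rational(-1, 21062)) = Rational(12233, 21062) ≈ 0.58081)
Mul(Add(-49078, Function('k')(Add(89, Mul(-1, -91)))), Pow(Add(Mul(Mul(8, 13), 5), p), -1)) = Mul(Add(-49078, 316), Pow(Add(Mul(Mul(8, 13), 5), Rational(12233, 21062)), -1)) = Mul(-48762, Pow(Add(Mul(104, 5), Rational(12233, 21062)), -1)) = Mul(-48762, Pow(Add(520, Rational(12233, 21062)), -1)) = Mul(-48762, Pow(Rational(10964473, 21062), -1)) = Mul(-48762, Rational(21062, 10964473)) = Rational(-1027025244, 10964473)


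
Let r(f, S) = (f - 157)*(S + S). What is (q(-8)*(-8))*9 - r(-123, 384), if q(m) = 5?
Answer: 214680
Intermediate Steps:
r(f, S) = 2*S*(-157 + f) (r(f, S) = (-157 + f)*(2*S) = 2*S*(-157 + f))
(q(-8)*(-8))*9 - r(-123, 384) = (5*(-8))*9 - 2*384*(-157 - 123) = -40*9 - 2*384*(-280) = -360 - 1*(-215040) = -360 + 215040 = 214680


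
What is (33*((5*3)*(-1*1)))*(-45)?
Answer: 22275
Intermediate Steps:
(33*((5*3)*(-1*1)))*(-45) = (33*(15*(-1)))*(-45) = (33*(-15))*(-45) = -495*(-45) = 22275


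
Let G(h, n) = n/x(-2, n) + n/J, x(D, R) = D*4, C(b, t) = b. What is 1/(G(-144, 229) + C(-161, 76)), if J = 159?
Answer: -1272/239371 ≈ -0.0053139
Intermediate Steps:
x(D, R) = 4*D
G(h, n) = -151*n/1272 (G(h, n) = n/((4*(-2))) + n/159 = n/(-8) + n*(1/159) = n*(-⅛) + n/159 = -n/8 + n/159 = -151*n/1272)
1/(G(-144, 229) + C(-161, 76)) = 1/(-151/1272*229 - 161) = 1/(-34579/1272 - 161) = 1/(-239371/1272) = -1272/239371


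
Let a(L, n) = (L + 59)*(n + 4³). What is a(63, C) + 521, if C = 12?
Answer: 9793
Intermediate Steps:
a(L, n) = (59 + L)*(64 + n) (a(L, n) = (59 + L)*(n + 64) = (59 + L)*(64 + n))
a(63, C) + 521 = (3776 + 59*12 + 64*63 + 63*12) + 521 = (3776 + 708 + 4032 + 756) + 521 = 9272 + 521 = 9793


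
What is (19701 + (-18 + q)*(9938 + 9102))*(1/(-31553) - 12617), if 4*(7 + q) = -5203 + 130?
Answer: 9794867804979358/31553 ≈ 3.1043e+11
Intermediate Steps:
q = -5101/4 (q = -7 + (-5203 + 130)/4 = -7 + (¼)*(-5073) = -7 - 5073/4 = -5101/4 ≈ -1275.3)
(19701 + (-18 + q)*(9938 + 9102))*(1/(-31553) - 12617) = (19701 + (-18 - 5101/4)*(9938 + 9102))*(1/(-31553) - 12617) = (19701 - 5173/4*19040)*(-1/31553 - 12617) = (19701 - 24623480)*(-398104202/31553) = -24603779*(-398104202/31553) = 9794867804979358/31553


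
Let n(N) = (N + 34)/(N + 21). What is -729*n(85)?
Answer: -86751/106 ≈ -818.41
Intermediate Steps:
n(N) = (34 + N)/(21 + N)
-729*n(85) = -729*(34 + 85)/(21 + 85) = -729*119/106 = -86751/106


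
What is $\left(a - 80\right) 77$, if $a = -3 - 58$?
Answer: $-10857$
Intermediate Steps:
$a = -61$
$\left(a - 80\right) 77 = \left(-61 - 80\right) 77 = \left(-141\right) 77 = -10857$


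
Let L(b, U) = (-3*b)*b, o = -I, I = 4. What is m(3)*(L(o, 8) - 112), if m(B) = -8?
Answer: 1280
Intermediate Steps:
o = -4 (o = -1*4 = -4)
L(b, U) = -3*b²
m(3)*(L(o, 8) - 112) = -8*(-3*(-4)² - 112) = -8*(-3*16 - 112) = -8*(-48 - 112) = -8*(-160) = 1280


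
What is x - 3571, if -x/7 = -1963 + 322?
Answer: 7916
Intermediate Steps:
x = 11487 (x = -7*(-1963 + 322) = -7*(-1641) = 11487)
x - 3571 = 11487 - 3571 = 7916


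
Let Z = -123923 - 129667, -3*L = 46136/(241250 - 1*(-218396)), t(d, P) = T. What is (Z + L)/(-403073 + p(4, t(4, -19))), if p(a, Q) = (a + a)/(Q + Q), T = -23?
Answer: 4021376735894/6391848537327 ≈ 0.62914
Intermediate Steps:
t(d, P) = -23
L = -23068/689469 (L = -46136/(3*(241250 - 1*(-218396))) = -46136/(3*(241250 + 218396)) = -46136/(3*459646) = -⅓*23068/229823 = -23068/689469 ≈ -0.033458)
Z = -253590
p(a, Q) = a/Q (p(a, Q) = (2*a)/((2*Q)) = (2*a)*(1/(2*Q)) = a/Q)
(Z + L)/(-403073 + p(4, t(4, -19))) = (-253590 - 23068/689469)/(-403073 + 4/(-23)) = -174842466778/(689469*(-403073 + 4*(-1/23))) = -174842466778/(689469*(-403073 - 4/23)) = -174842466778/(689469*(-9270683/23)) = -174842466778/689469*(-23/9270683) = 4021376735894/6391848537327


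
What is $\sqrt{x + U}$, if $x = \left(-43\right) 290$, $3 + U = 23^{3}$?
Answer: $3 i \sqrt{34} \approx 17.493 i$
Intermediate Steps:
$U = 12164$ ($U = -3 + 23^{3} = -3 + 12167 = 12164$)
$x = -12470$
$\sqrt{x + U} = \sqrt{-12470 + 12164} = \sqrt{-306} = 3 i \sqrt{34}$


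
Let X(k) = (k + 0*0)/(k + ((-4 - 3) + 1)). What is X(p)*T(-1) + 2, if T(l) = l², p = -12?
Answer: 8/3 ≈ 2.6667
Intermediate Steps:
X(k) = k/(-6 + k) (X(k) = (k + 0)/(k + (-7 + 1)) = k/(k - 6) = k/(-6 + k))
X(p)*T(-1) + 2 = -12/(-6 - 12)*(-1)² + 2 = -12/(-18)*1 + 2 = -12*(-1/18)*1 + 2 = (⅔)*1 + 2 = ⅔ + 2 = 8/3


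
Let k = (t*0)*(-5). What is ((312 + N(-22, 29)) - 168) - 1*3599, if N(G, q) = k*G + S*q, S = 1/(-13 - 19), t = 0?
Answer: -110589/32 ≈ -3455.9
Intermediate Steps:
S = -1/32 (S = 1/(-32) = -1/32 ≈ -0.031250)
k = 0 (k = (0*0)*(-5) = 0*(-5) = 0)
N(G, q) = -q/32 (N(G, q) = 0*G - q/32 = 0 - q/32 = -q/32)
((312 + N(-22, 29)) - 168) - 1*3599 = ((312 - 1/32*29) - 168) - 1*3599 = ((312 - 29/32) - 168) - 3599 = (9955/32 - 168) - 3599 = 4579/32 - 3599 = -110589/32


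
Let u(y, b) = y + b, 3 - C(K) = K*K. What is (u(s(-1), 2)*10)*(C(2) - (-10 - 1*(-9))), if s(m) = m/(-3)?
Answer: 0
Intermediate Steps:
s(m) = -m/3 (s(m) = m*(-⅓) = -m/3)
C(K) = 3 - K² (C(K) = 3 - K*K = 3 - K²)
u(y, b) = b + y
(u(s(-1), 2)*10)*(C(2) - (-10 - 1*(-9))) = ((2 - ⅓*(-1))*10)*((3 - 1*2²) - (-10 - 1*(-9))) = ((2 + ⅓)*10)*((3 - 1*4) - (-10 + 9)) = ((7/3)*10)*((3 - 4) - 1*(-1)) = 70*(-1 + 1)/3 = (70/3)*0 = 0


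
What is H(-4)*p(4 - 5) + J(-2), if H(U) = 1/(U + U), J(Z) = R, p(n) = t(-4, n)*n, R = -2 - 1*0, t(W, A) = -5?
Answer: -21/8 ≈ -2.6250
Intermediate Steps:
R = -2 (R = -2 + 0 = -2)
p(n) = -5*n
J(Z) = -2
H(U) = 1/(2*U)
H(-4)*p(4 - 5) + J(-2) = ((½)/(-4))*(-5*(4 - 5)) - 2 = ((½)*(-¼))*(-5*(-1)) - 2 = -⅛*5 - 2 = -5/8 - 2 = -21/8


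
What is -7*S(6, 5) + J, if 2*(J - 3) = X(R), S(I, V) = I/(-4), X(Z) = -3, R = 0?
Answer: 12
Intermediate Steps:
S(I, V) = -I/4 (S(I, V) = I*(-¼) = -I/4)
J = 3/2 (J = 3 + (½)*(-3) = 3 - 3/2 = 3/2 ≈ 1.5000)
-7*S(6, 5) + J = -(-7)*6/4 + 3/2 = -7*(-3/2) + 3/2 = 21/2 + 3/2 = 12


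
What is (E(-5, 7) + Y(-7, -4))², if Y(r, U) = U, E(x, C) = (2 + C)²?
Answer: 5929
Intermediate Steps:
(E(-5, 7) + Y(-7, -4))² = ((2 + 7)² - 4)² = (9² - 4)² = (81 - 4)² = 77² = 5929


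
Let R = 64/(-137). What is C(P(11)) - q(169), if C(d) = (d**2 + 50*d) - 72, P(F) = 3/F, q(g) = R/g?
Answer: -163290365/2801513 ≈ -58.286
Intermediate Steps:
R = -64/137 (R = 64*(-1/137) = -64/137 ≈ -0.46715)
q(g) = -64/(137*g)
C(d) = -72 + d**2 + 50*d
C(P(11)) - q(169) = (-72 + (3/11)**2 + 50*(3/11)) - (-64)/(137*169) = (-72 + (3*(1/11))**2 + 50*(3*(1/11))) - (-64)/(137*169) = (-72 + (3/11)**2 + 50*(3/11)) - 1*(-64/23153) = (-72 + 9/121 + 150/11) + 64/23153 = -7053/121 + 64/23153 = -163290365/2801513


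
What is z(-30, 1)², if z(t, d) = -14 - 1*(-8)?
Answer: 36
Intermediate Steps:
z(t, d) = -6 (z(t, d) = -14 + 8 = -6)
z(-30, 1)² = (-6)² = 36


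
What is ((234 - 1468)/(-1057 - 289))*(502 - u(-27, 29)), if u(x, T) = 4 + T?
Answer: 289373/673 ≈ 429.97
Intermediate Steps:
((234 - 1468)/(-1057 - 289))*(502 - u(-27, 29)) = ((234 - 1468)/(-1057 - 289))*(502 - (4 + 29)) = (-1234/(-1346))*(502 - 1*33) = (-1234*(-1/1346))*(502 - 33) = (617/673)*469 = 289373/673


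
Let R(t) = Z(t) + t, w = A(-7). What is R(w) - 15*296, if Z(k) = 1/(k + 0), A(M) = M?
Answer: -31130/7 ≈ -4447.1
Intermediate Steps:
Z(k) = 1/k
w = -7
R(t) = t + 1/t (R(t) = 1/t + t = t + 1/t)
R(w) - 15*296 = (-7 + 1/(-7)) - 15*296 = (-7 - ⅐) - 1*4440 = -50/7 - 4440 = -31130/7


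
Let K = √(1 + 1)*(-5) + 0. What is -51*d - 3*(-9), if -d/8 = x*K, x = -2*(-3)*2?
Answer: 27 - 24480*√2 ≈ -34593.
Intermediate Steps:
x = 12 (x = 6*2 = 12)
K = -5*√2 (K = √2*(-5) + 0 = -5*√2 + 0 = -5*√2 ≈ -7.0711)
d = 480*√2 (d = -96*(-5*√2) = -(-480)*√2 = 480*√2 ≈ 678.82)
-51*d - 3*(-9) = -24480*√2 - 3*(-9) = -24480*√2 + 27 = 27 - 24480*√2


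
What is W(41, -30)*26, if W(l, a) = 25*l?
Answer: 26650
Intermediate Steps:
W(41, -30)*26 = (25*41)*26 = 1025*26 = 26650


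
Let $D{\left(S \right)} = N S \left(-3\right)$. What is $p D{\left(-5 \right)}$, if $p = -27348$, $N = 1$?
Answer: $-410220$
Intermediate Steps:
$D{\left(S \right)} = - 3 S$ ($D{\left(S \right)} = 1 S \left(-3\right) = S \left(-3\right) = - 3 S$)
$p D{\left(-5 \right)} = - 27348 \left(\left(-3\right) \left(-5\right)\right) = \left(-27348\right) 15 = -410220$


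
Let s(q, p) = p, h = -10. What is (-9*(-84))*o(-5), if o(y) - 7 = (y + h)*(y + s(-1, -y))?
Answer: 5292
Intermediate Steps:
o(y) = 7 (o(y) = 7 + (y - 10)*(y - y) = 7 + (-10 + y)*0 = 7 + 0 = 7)
(-9*(-84))*o(-5) = -9*(-84)*7 = 756*7 = 5292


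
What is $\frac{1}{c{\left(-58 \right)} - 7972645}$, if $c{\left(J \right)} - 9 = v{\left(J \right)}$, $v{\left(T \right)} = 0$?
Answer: $- \frac{1}{7972636} \approx -1.2543 \cdot 10^{-7}$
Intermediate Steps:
$c{\left(J \right)} = 9$ ($c{\left(J \right)} = 9 + 0 = 9$)
$\frac{1}{c{\left(-58 \right)} - 7972645} = \frac{1}{9 - 7972645} = \frac{1}{-7972636} = - \frac{1}{7972636}$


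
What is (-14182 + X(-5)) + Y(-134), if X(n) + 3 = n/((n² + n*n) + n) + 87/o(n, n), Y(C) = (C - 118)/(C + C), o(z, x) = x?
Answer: -42817736/3015 ≈ -14202.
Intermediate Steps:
Y(C) = (-118 + C)/(2*C) (Y(C) = (-118 + C)/((2*C)) = (-118 + C)*(1/(2*C)) = (-118 + C)/(2*C))
X(n) = -3 + 87/n + n/(n + 2*n²) (X(n) = -3 + (n/((n² + n*n) + n) + 87/n) = -3 + (n/((n² + n²) + n) + 87/n) = -3 + (n/(2*n² + n) + 87/n) = -3 + (n/(n + 2*n²) + 87/n) = -3 + (87/n + n/(n + 2*n²)) = -3 + 87/n + n/(n + 2*n²))
(-14182 + X(-5)) + Y(-134) = (-14182 + (87 - 6*(-5)² + 172*(-5))/((-5)*(1 + 2*(-5)))) + (½)*(-118 - 134)/(-134) = (-14182 - (87 - 6*25 - 860)/(5*(1 - 10))) + (½)*(-1/134)*(-252) = (-14182 - ⅕*(87 - 150 - 860)/(-9)) + 63/67 = (-14182 - ⅕*(-⅑)*(-923)) + 63/67 = (-14182 - 923/45) + 63/67 = -639113/45 + 63/67 = -42817736/3015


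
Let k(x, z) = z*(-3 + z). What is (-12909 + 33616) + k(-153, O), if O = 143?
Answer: 40727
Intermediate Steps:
(-12909 + 33616) + k(-153, O) = (-12909 + 33616) + 143*(-3 + 143) = 20707 + 143*140 = 20707 + 20020 = 40727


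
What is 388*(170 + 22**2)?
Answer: 253752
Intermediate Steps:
388*(170 + 22**2) = 388*(170 + 484) = 388*654 = 253752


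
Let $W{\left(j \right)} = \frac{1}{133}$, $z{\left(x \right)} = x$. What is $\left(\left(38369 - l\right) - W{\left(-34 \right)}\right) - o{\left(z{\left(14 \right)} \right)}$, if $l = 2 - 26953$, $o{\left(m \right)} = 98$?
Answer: $\frac{8674525}{133} \approx 65222.0$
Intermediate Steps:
$W{\left(j \right)} = \frac{1}{133}$
$l = -26951$
$\left(\left(38369 - l\right) - W{\left(-34 \right)}\right) - o{\left(z{\left(14 \right)} \right)} = \left(\left(38369 - -26951\right) - \frac{1}{133}\right) - 98 = \left(\left(38369 + 26951\right) - \frac{1}{133}\right) - 98 = \left(65320 - \frac{1}{133}\right) - 98 = \frac{8687559}{133} - 98 = \frac{8674525}{133}$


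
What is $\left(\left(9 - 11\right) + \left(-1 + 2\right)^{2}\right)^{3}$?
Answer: $-1$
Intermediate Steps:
$\left(\left(9 - 11\right) + \left(-1 + 2\right)^{2}\right)^{3} = \left(-2 + 1^{2}\right)^{3} = \left(-2 + 1\right)^{3} = \left(-1\right)^{3} = -1$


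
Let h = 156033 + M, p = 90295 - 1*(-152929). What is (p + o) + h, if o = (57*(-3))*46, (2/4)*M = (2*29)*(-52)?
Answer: 385359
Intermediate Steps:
p = 243224 (p = 90295 + 152929 = 243224)
M = -6032 (M = 2*((2*29)*(-52)) = 2*(58*(-52)) = 2*(-3016) = -6032)
o = -7866 (o = -171*46 = -7866)
h = 150001 (h = 156033 - 6032 = 150001)
(p + o) + h = (243224 - 7866) + 150001 = 235358 + 150001 = 385359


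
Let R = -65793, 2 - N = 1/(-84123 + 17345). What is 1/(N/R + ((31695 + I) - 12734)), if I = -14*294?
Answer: 1464508318/21740625936191 ≈ 6.7363e-5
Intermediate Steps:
I = -4116
N = 133557/66778 (N = 2 - 1/(-84123 + 17345) = 2 - 1/(-66778) = 2 - 1*(-1/66778) = 2 + 1/66778 = 133557/66778 ≈ 2.0000)
1/(N/R + ((31695 + I) - 12734)) = 1/((133557/66778)/(-65793) + ((31695 - 4116) - 12734)) = 1/((133557/66778)*(-1/65793) + (27579 - 12734)) = 1/(-44519/1464508318 + 14845) = 1/(21740625936191/1464508318) = 1464508318/21740625936191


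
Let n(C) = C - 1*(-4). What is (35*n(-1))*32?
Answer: 3360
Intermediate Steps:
n(C) = 4 + C (n(C) = C + 4 = 4 + C)
(35*n(-1))*32 = (35*(4 - 1))*32 = (35*3)*32 = 105*32 = 3360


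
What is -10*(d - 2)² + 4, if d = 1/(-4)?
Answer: -373/8 ≈ -46.625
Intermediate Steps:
d = -¼ ≈ -0.25000
-10*(d - 2)² + 4 = -10*(-¼ - 2)² + 4 = -10*(-9/4)² + 4 = -10*81/16 + 4 = -405/8 + 4 = -373/8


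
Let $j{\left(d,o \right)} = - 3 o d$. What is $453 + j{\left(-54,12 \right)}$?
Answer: $2397$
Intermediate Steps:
$j{\left(d,o \right)} = - 3 d o$
$453 + j{\left(-54,12 \right)} = 453 - \left(-162\right) 12 = 453 + 1944 = 2397$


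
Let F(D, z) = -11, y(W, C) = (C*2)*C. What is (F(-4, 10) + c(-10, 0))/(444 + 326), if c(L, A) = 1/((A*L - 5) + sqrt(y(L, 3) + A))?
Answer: -41/2695 - 3*sqrt(2)/5390 ≈ -0.016000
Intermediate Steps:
y(W, C) = 2*C**2 (y(W, C) = (2*C)*C = 2*C**2)
c(L, A) = 1/(-5 + sqrt(18 + A) + A*L) (c(L, A) = 1/((A*L - 5) + sqrt(2*3**2 + A)) = 1/((-5 + A*L) + sqrt(2*9 + A)) = 1/((-5 + A*L) + sqrt(18 + A)) = 1/(-5 + sqrt(18 + A) + A*L))
(F(-4, 10) + c(-10, 0))/(444 + 326) = (-11 + 1/(-5 + sqrt(18 + 0) + 0*(-10)))/(444 + 326) = (-11 + 1/(-5 + sqrt(18) + 0))/770 = (-11 + 1/(-5 + 3*sqrt(2) + 0))*(1/770) = (-11 + 1/(-5 + 3*sqrt(2)))*(1/770) = -1/70 + 1/(770*(-5 + 3*sqrt(2)))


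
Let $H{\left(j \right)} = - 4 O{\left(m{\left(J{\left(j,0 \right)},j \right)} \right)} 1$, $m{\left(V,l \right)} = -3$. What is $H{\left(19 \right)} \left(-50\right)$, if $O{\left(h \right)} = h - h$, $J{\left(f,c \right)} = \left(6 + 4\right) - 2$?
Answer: $0$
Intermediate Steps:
$J{\left(f,c \right)} = 8$ ($J{\left(f,c \right)} = 10 - 2 = 8$)
$O{\left(h \right)} = 0$
$H{\left(j \right)} = 0$ ($H{\left(j \right)} = \left(-4\right) 0 \cdot 1 = 0 \cdot 1 = 0$)
$H{\left(19 \right)} \left(-50\right) = 0 \left(-50\right) = 0$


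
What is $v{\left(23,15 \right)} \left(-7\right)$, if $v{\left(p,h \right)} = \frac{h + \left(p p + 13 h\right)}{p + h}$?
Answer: $- \frac{5173}{38} \approx -136.13$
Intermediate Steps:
$v{\left(p,h \right)} = \frac{p^{2} + 14 h}{h + p}$ ($v{\left(p,h \right)} = \frac{h + \left(p^{2} + 13 h\right)}{h + p} = \frac{p^{2} + 14 h}{h + p}$)
$v{\left(23,15 \right)} \left(-7\right) = \frac{23^{2} + 14 \cdot 15}{15 + 23} \left(-7\right) = \frac{529 + 210}{38} \left(-7\right) = \frac{1}{38} \cdot 739 \left(-7\right) = \frac{739}{38} \left(-7\right) = - \frac{5173}{38}$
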